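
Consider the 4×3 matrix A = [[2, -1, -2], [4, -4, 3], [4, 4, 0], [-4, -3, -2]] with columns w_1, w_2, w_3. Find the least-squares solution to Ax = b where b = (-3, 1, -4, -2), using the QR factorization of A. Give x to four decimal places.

x = (-0.6055, 0.0096, 1.3368)

w_1 = (2, 4, 4, -4); ‖w_1‖ = 7.2111, so e_1 = (0.2774, 0.5547, 0.5547, -0.5547).
e_1·w_2 = 0.2774·(-1) + 0.5547·(-4) + 0.5547·4 + (-0.5547)·(-3) = 1.3868.
u_2 = w_2 − 1.3868·e_1 = (-1.3846, -4.7692, 3.2308, -2.2308).
‖u_2‖ = 6.3306, so e_2 = (-0.2187, -0.7534, 0.5103, -0.3524).
e_1·w_3 = 0.2774·(-2) + 0.5547·3 + 0.5547·0 + (-0.5547)·(-2) = 2.2188; e_2·w_3 = (-0.2187)·(-2) + (-0.7534)·3 + 0.5103·0 + (-0.3524)·(-2) = -1.1179.
u_3 = w_3 − 2.2188·e_1 + 1.1179·e_2 = (-2.8599, 0.9271, -0.6603, -1.1631).
‖u_3‖ = 3.2905, so e_3 = (-0.8691, 0.2817, -0.2007, -0.3535).
Qᵀb = (-1.3868, -1.4338, 4.3988).
Back-substitute: x_3 = 4.3988/3.2905 = 1.3368.
x_2 = (-1.4338 + 1.1179·1.3368)/6.3306 = 0.0096.
x_1 = (-1.3868 − 1.3868·0.0096 − 2.2188·1.3368)/7.2111 = -0.6055.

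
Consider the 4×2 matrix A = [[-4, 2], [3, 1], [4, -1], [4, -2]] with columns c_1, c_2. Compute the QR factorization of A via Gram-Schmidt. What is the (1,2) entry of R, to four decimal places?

r_{12} = -2.2517

c_1 = (-4, 3, 4, 4); ‖c_1‖ = 7.5498, so q_1 = (-0.5298, 0.3974, 0.5298, 0.5298).
r_{12} = q_1·c_2 = -2.2517.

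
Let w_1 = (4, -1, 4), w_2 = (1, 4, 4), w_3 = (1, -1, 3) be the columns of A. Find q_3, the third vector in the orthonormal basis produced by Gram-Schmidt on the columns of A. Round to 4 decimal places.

q_3 = (-0.6930, -0.4158, 0.5890)

w_1 = (4, -1, 4); ‖w_1‖ = 5.7446, so q_1 = (0.6963, -0.1741, 0.6963).
q_1·w_2 = 0.6963·1 + (-0.1741)·4 + 0.6963·4 = 2.7852.
u_2 = w_2 − 2.7852·q_1 = (-0.9394, 4.4848, 2.0606).
‖u_2‖ = 5.0242, so q_2 = (-0.1870, 0.8927, 0.4101).
q_1·w_3 = 0.6963·1 + (-0.1741)·(-1) + 0.6963·3 = 2.9593; q_2·w_3 = (-0.1870)·1 + 0.8927·(-1) + 0.4101·3 = 0.1508.
u_3 = w_3 − 2.9593·q_1 − 0.1508·q_2 = (-1.0324, -0.6194, 0.8776).
‖u_3‖ = 1.4899, so q_3 = (-0.6930, -0.4158, 0.5890).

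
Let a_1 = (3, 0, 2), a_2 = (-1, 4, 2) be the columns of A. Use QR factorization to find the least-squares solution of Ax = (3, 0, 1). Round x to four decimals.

q_1 = a_1/‖a_1‖ = (3, 0, 2)/3.6056 = (0.8321, 0.0000, 0.5547).
r_{12} = q_1·a_2 = 0.2774.
u_2 = a_2 − 0.2774·q_1 = (-1.2308, 4.0000, 1.8462).
‖u_2‖ = 4.5742, so q_2 = (-0.2691, 0.8745, 0.4036).
Qᵀb = (3.0509, -0.4036).
Back-substitute: x_2 = -0.4036/4.5742 = -0.0882.
x_1 = (3.0509 − 0.2774·(-0.0882))/3.6056 = 0.8529.

x = (0.8529, -0.0882)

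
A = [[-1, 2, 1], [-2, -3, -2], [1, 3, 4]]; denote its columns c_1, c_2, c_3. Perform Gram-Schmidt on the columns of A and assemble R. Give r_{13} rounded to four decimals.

r_{13} = 2.8577

e_1 = c_1/‖c_1‖ = (-1, -2, 1)/2.4495 = (-0.4082, -0.8165, 0.4082).
r_{13} = e_1·c_3 = 2.8577.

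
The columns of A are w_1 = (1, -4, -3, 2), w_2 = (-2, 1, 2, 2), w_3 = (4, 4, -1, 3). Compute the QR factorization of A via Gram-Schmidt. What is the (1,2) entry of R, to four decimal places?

r_{12} = -1.4606

w_1 = (1, -4, -3, 2); ‖w_1‖ = 5.4772, so e_1 = (0.1826, -0.7303, -0.5477, 0.3651).
r_{12} = e_1·w_2 = -1.4606.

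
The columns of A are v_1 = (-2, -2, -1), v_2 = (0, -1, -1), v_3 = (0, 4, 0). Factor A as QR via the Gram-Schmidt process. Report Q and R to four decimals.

Q = [[-0.6667, 0.6667, -0.3333], [-0.6667, -0.3333, 0.6667], [-0.3333, -0.6667, -0.6667]], R = [[3.0000, 1.0000, -2.6667], [0.0000, 1.0000, -1.3333], [0.0000, 0.0000, 2.6667]]

e_1 = v_1/‖v_1‖ = (-2, -2, -1)/3.0000 = (-0.6667, -0.6667, -0.3333).
r_{12} = e_1·v_2 = 1.0000.
u_2 = v_2 − 1.0000·e_1 = (0.6667, -0.3333, -0.6667).
‖u_2‖ = 1.0000, so e_2 = (0.6667, -0.3333, -0.6667).
r_{13} = e_1·v_3 = -2.6667; r_{23} = e_2·v_3 = -1.3333.
u_3 = v_3 + 2.6667·e_1 + 1.3333·e_2 = (-0.8889, 1.7778, -1.7778).
‖u_3‖ = 2.6667, so e_3 = (-0.3333, 0.6667, -0.6667).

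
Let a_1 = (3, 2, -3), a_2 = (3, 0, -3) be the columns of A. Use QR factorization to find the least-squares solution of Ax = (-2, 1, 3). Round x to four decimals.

a_1 = (3, 2, -3); ‖a_1‖ = 4.6904, so e_1 = (0.6396, 0.4264, -0.6396).
e_1·a_2 = 0.6396·3 + 0.4264·0 + (-0.6396)·(-3) = 3.8376.
u_2 = a_2 − 3.8376·e_1 = (0.5455, -1.6364, -0.5455).
‖u_2‖ = 1.8091, so e_2 = (0.3015, -0.9045, -0.3015).
Qᵀb = (-2.7716, -2.4121).
Back-substitute: x_2 = -2.4121/1.8091 = -1.3333.
x_1 = (-2.7716 − 3.8376·(-1.3333))/4.6904 = 0.5000.

x = (0.5000, -1.3333)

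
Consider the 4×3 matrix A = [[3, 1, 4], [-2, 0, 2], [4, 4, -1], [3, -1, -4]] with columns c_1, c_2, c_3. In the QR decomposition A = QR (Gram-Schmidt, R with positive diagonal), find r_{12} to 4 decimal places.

r_{12} = 2.5955

c_1 = (3, -2, 4, 3); ‖c_1‖ = 6.1644, so q_1 = (0.4867, -0.3244, 0.6489, 0.4867).
r_{12} = q_1·c_2 = 2.5955.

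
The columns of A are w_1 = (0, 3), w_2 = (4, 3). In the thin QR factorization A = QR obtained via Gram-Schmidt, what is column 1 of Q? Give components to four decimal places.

e_1 = (0.0000, 1.0000)

w_1 = (0, 3); ‖w_1‖ = 3.0000, so e_1 = (0.0000, 1.0000).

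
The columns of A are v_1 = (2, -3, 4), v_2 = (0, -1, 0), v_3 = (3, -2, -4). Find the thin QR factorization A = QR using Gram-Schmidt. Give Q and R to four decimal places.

v_1 = (2, -3, 4); ‖v_1‖ = 5.3852, so q_1 = (0.3714, -0.5571, 0.7428).
q_1·v_2 = 0.3714·0 + (-0.5571)·(-1) + 0.7428·0 = 0.5571.
u_2 = v_2 − 0.5571·q_1 = (-0.2069, -0.6897, -0.4138).
‖u_2‖ = 0.8305, so q_2 = (-0.2491, -0.8305, -0.4983).
q_1·v_3 = 0.3714·3 + (-0.5571)·(-2) + 0.7428·(-4) = -0.7428; q_2·v_3 = (-0.2491)·3 + (-0.8305)·(-2) + (-0.4983)·(-4) = 2.9066.
u_3 = v_3 + 0.7428·q_1 − 2.9066·q_2 = (4.0000, 0.0000, -2.0000).
‖u_3‖ = 4.4721, so q_3 = (0.8944, 0.0000, -0.4472).

Q = [[0.3714, -0.2491, 0.8944], [-0.5571, -0.8305, 0.0000], [0.7428, -0.4983, -0.4472]], R = [[5.3852, 0.5571, -0.7428], [0.0000, 0.8305, 2.9066], [0.0000, 0.0000, 4.4721]]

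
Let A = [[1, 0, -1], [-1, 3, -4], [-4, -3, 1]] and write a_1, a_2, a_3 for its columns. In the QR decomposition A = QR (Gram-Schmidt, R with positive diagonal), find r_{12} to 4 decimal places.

a_1 = (1, -1, -4); ‖a_1‖ = 4.2426, so e_1 = (0.2357, -0.2357, -0.9428).
r_{12} = e_1·a_2 = 2.1213.

r_{12} = 2.1213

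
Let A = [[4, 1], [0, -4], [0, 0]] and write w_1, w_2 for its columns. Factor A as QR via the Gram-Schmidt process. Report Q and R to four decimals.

e_1 = w_1/‖w_1‖ = (4, 0, 0)/4.0000 = (1.0000, 0.0000, 0.0000).
r_{12} = e_1·w_2 = 1.0000.
u_2 = w_2 − 1.0000·e_1 = (0.0000, -4.0000, 0.0000).
‖u_2‖ = 4.0000, so e_2 = (0.0000, -1.0000, 0.0000).

Q = [[1.0000, 0.0000], [0.0000, -1.0000], [0.0000, 0.0000]], R = [[4.0000, 1.0000], [0.0000, 4.0000]]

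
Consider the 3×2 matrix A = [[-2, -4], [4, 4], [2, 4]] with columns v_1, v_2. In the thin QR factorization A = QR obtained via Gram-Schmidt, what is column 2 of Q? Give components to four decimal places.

v_1 = (-2, 4, 2); ‖v_1‖ = 4.8990, so e_1 = (-0.4082, 0.8165, 0.4082).
e_1·v_2 = (-0.4082)·(-4) + 0.8165·4 + 0.4082·4 = 6.5320.
u_2 = v_2 − 6.5320·e_1 = (-1.3333, -1.3333, 1.3333).
‖u_2‖ = 2.3094, so e_2 = (-0.5774, -0.5774, 0.5774).

e_2 = (-0.5774, -0.5774, 0.5774)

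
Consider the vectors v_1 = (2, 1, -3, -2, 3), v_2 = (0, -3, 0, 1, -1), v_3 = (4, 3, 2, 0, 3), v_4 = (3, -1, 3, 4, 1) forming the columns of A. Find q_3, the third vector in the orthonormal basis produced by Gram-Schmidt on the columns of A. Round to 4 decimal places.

q_3 = (0.7210, 0.0044, 0.5655, 0.2898, 0.2765)

q_1 = v_1/‖v_1‖ = (2, 1, -3, -2, 3)/5.1962 = (0.3849, 0.1925, -0.5774, -0.3849, 0.5774).
r_{12} = q_1·v_2 = -1.5396.
u_2 = v_2 + 1.5396·q_1 = (0.5926, -2.7037, -0.8889, 0.4074, -0.1111).
‖u_2‖ = 2.9376, so q_2 = (0.2017, -0.9204, -0.3026, 0.1387, -0.0378).
r_{13} = q_1·v_3 = 2.6943; r_{23} = q_2·v_3 = -2.6729.
u_3 = v_3 − 2.6943·q_1 + 2.6729·q_2 = (3.5021, 0.0215, 2.7468, 1.4077, 1.3433).
‖u_3‖ = 4.8576, so q_3 = (0.7210, 0.0044, 0.5655, 0.2898, 0.2765).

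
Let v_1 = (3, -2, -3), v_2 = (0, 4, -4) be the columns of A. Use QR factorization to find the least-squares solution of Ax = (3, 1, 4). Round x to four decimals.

x = (-0.1628, -0.3547)

v_1 = (3, -2, -3); ‖v_1‖ = 4.6904, so q_1 = (0.6396, -0.4264, -0.6396).
q_1·v_2 = 0.6396·0 + (-0.4264)·4 + (-0.6396)·(-4) = 0.8528.
u_2 = v_2 − 0.8528·q_1 = (-0.5455, 4.3636, -3.4545).
‖u_2‖ = 5.5922, so q_2 = (-0.0975, 0.7803, -0.6177).
Qᵀb = (-1.0660, -1.9833).
Back-substitute: x_2 = -1.9833/5.5922 = -0.3547.
x_1 = (-1.0660 − 0.8528·(-0.3547))/4.6904 = -0.1628.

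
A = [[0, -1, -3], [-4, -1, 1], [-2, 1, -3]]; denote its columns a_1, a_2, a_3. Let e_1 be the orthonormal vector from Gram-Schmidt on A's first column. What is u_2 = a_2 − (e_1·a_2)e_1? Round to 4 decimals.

u_2 = (-1.0000, -0.6000, 1.2000)

a_1 = (0, -4, -2); ‖a_1‖ = 4.4721, so e_1 = (0.0000, -0.8944, -0.4472).
e_1·a_2 = 0.0000·(-1) + (-0.8944)·(-1) + (-0.4472)·1 = 0.4472.
u_2 = a_2 − 0.4472·e_1 = (-1.0000, -0.6000, 1.2000).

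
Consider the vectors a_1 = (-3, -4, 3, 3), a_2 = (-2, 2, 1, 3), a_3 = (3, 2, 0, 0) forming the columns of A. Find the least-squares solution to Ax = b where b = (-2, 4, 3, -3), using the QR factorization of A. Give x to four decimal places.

a_1 = (-3, -4, 3, 3); ‖a_1‖ = 6.5574, so e_1 = (-0.4575, -0.6100, 0.4575, 0.4575).
e_1·a_2 = (-0.4575)·(-2) + (-0.6100)·2 + 0.4575·1 + 0.4575·3 = 1.5250.
u_2 = a_2 − 1.5250·e_1 = (-1.3023, 2.9302, 0.3023, 2.3023).
‖u_2‖ = 3.9591, so e_2 = (-0.3289, 0.7401, 0.0764, 0.5815).
e_1·a_3 = (-0.4575)·3 + (-0.6100)·2 + 0.4575·0 + 0.4575·0 = -2.5925; e_2·a_3 = (-0.3289)·3 + 0.7401·2 + 0.0764·0 + 0.5815·0 = 0.4934.
u_3 = a_3 + 2.5925·e_1 − 0.4934·e_2 = (1.9763, 0.0534, 1.1484, 0.8991).
‖u_3‖ = 2.4567, so e_3 = (0.8044, 0.0217, 0.4674, 0.3660).
Qᵀb = (-1.5250, 2.1029, -1.2175).
Back-substitute: x_3 = -1.2175/2.4567 = -0.4956.
x_2 = (2.1029 − 0.4934·(-0.4956))/3.9591 = 0.5929.
x_1 = (-1.5250 − 1.5250·0.5929 + 2.5925·(-0.4956))/6.5574 = -0.5664.

x = (-0.5664, 0.5929, -0.4956)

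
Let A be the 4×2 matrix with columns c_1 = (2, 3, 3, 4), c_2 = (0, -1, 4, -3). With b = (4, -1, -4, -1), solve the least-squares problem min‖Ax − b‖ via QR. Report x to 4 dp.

x = (-0.3289, -0.4995)

c_1 = (2, 3, 3, 4); ‖c_1‖ = 6.1644, so q_1 = (0.3244, 0.4867, 0.4867, 0.6489).
q_1·c_2 = 0.3244·0 + 0.4867·(-1) + 0.4867·4 + 0.6489·(-3) = -0.4867.
u_2 = c_2 + 0.4867·q_1 = (0.1579, -0.7632, 4.2368, -2.6842).
‖u_2‖ = 5.0757, so q_2 = (0.0311, -0.1504, 0.8347, -0.5288).
Qᵀb = (-1.7844, -2.5353).
Back-substitute: x_2 = -2.5353/5.0757 = -0.4995.
x_1 = (-1.7844 + 0.4867·(-0.4995))/6.1644 = -0.3289.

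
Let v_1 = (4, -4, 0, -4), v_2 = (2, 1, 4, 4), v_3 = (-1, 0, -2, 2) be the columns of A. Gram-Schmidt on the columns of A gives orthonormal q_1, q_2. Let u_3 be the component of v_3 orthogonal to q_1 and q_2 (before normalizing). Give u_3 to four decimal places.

u_3 = (0.4412, -1.0000, -1.4118, 1.4412)

v_1 = (4, -4, 0, -4); ‖v_1‖ = 6.9282, so q_1 = (0.5774, -0.5774, 0.0000, -0.5774).
q_1·v_2 = 0.5774·2 + (-0.5774)·1 + 0.0000·4 + (-0.5774)·4 = -1.7321.
u_2 = v_2 + 1.7321·q_1 = (3.0000, 0.0000, 4.0000, 3.0000).
‖u_2‖ = 5.8310, so q_2 = (0.5145, 0.0000, 0.6860, 0.5145).
q_1·v_3 = 0.5774·(-1) + (-0.5774)·0 + 0.0000·(-2) + (-0.5774)·2 = -1.7321; q_2·v_3 = 0.5145·(-1) + (0.0000)·0 + 0.6860·(-2) + 0.5145·2 = -0.8575.
u_3 = v_3 + 1.7321·q_1 + 0.8575·q_2 = (0.4412, -1.0000, -1.4118, 1.4412).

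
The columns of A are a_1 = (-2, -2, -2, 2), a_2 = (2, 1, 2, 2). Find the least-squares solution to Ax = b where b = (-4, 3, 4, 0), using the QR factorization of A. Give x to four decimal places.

a_1 = (-2, -2, -2, 2); ‖a_1‖ = 4.0000, so q_1 = (-0.5000, -0.5000, -0.5000, 0.5000).
q_1·a_2 = (-0.5000)·2 + (-0.5000)·1 + (-0.5000)·2 + 0.5000·2 = -1.5000.
u_2 = a_2 + 1.5000·q_1 = (1.2500, 0.2500, 1.2500, 2.7500).
‖u_2‖ = 3.2787, so q_2 = (0.3812, 0.0762, 0.3812, 0.8387).
Qᵀb = (-1.5000, 0.2287).
Back-substitute: x_2 = 0.2287/3.2787 = 0.0698.
x_1 = (-1.5000 + 1.5000·0.0698)/4.0000 = -0.3488.

x = (-0.3488, 0.0698)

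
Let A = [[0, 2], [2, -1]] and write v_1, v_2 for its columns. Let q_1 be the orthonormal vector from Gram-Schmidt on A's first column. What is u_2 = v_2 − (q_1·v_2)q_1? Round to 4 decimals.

v_1 = (0, 2); ‖v_1‖ = 2.0000, so q_1 = (0.0000, 1.0000).
q_1·v_2 = 0.0000·2 + 1.0000·(-1) = -1.0000.
u_2 = v_2 + 1.0000·q_1 = (2.0000, 0.0000).

u_2 = (2.0000, 0.0000)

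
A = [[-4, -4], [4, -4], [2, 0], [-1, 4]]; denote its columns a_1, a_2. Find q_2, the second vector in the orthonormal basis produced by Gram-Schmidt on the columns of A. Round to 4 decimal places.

a_1 = (-4, 4, 2, -1); ‖a_1‖ = 6.0828, so q_1 = (-0.6576, 0.6576, 0.3288, -0.1644).
q_1·a_2 = (-0.6576)·(-4) + 0.6576·(-4) + 0.3288·0 + (-0.1644)·4 = -0.6576.
u_2 = a_2 + 0.6576·q_1 = (-4.4324, -3.5676, 0.2162, 3.8919).
‖u_2‖ = 6.8969, so q_2 = (-0.6427, -0.5173, 0.0313, 0.5643).

q_2 = (-0.6427, -0.5173, 0.0313, 0.5643)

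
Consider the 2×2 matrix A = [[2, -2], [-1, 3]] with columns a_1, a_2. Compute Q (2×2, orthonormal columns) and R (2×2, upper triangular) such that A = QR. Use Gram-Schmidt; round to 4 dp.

Q = [[0.8944, 0.4472], [-0.4472, 0.8944]], R = [[2.2361, -3.1305], [0.0000, 1.7889]]

a_1 = (2, -1); ‖a_1‖ = 2.2361, so e_1 = (0.8944, -0.4472).
e_1·a_2 = 0.8944·(-2) + (-0.4472)·3 = -3.1305.
u_2 = a_2 + 3.1305·e_1 = (0.8000, 1.6000).
‖u_2‖ = 1.7889, so e_2 = (0.4472, 0.8944).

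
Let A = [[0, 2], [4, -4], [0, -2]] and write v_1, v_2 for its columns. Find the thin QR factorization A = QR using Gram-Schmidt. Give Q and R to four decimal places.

e_1 = v_1/‖v_1‖ = (0, 4, 0)/4.0000 = (0.0000, 1.0000, 0.0000).
r_{12} = e_1·v_2 = -4.0000.
u_2 = v_2 + 4.0000·e_1 = (2.0000, 0.0000, -2.0000).
‖u_2‖ = 2.8284, so e_2 = (0.7071, 0.0000, -0.7071).

Q = [[0.0000, 0.7071], [1.0000, 0.0000], [0.0000, -0.7071]], R = [[4.0000, -4.0000], [0.0000, 2.8284]]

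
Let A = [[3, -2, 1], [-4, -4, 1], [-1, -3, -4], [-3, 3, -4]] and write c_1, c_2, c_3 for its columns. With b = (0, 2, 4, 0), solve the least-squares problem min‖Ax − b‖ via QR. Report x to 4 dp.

x = (-0.0655, -0.5965, -0.4881)

c_1 = (3, -4, -1, -3); ‖c_1‖ = 5.9161, so e_1 = (0.5071, -0.6761, -0.1690, -0.5071).
e_1·c_2 = 0.5071·(-2) + (-0.6761)·(-4) + (-0.1690)·(-3) + (-0.5071)·3 = 0.6761.
u_2 = c_2 − 0.6761·e_1 = (-2.3429, -3.5429, -2.8857, 3.3429).
‖u_2‖ = 6.1272, so e_2 = (-0.3824, -0.5782, -0.4710, 0.5456).
e_1·c_3 = 0.5071·1 + (-0.6761)·1 + (-0.1690)·(-4) + (-0.5071)·(-4) = 2.5355; e_2·c_3 = (-0.3824)·1 + (-0.5782)·1 + (-0.4710)·(-4) + 0.5456·(-4) = -1.2590.
u_3 = c_3 − 2.5355·e_1 + 1.2590·e_2 = (-0.7671, 1.9863, -4.1644, -2.0274).
‖u_3‖ = 5.0977, so e_3 = (-0.1505, 0.3896, -0.8169, -0.3977).
Qᵀb = (-2.0284, -3.0403, -2.4884).
Back-substitute: x_3 = -2.4884/5.0977 = -0.4881.
x_2 = (-3.0403 + 1.2590·(-0.4881))/6.1272 = -0.5965.
x_1 = (-2.0284 − 0.6761·(-0.5965) − 2.5355·(-0.4881))/5.9161 = -0.0655.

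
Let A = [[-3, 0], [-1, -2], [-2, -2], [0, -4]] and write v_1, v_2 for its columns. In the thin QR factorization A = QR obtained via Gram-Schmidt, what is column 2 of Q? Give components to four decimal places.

v_1 = (-3, -1, -2, 0); ‖v_1‖ = 3.7417, so q_1 = (-0.8018, -0.2673, -0.5345, 0.0000).
q_1·v_2 = (-0.8018)·0 + (-0.2673)·(-2) + (-0.5345)·(-2) + 0.0000·(-4) = 1.6036.
u_2 = v_2 − 1.6036·q_1 = (1.2857, -1.5714, -1.1429, -4.0000).
‖u_2‖ = 4.6291, so q_2 = (0.2777, -0.3395, -0.2469, -0.8641).

q_2 = (0.2777, -0.3395, -0.2469, -0.8641)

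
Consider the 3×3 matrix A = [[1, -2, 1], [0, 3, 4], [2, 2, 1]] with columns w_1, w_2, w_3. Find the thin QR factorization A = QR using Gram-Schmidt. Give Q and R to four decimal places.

e_1 = w_1/‖w_1‖ = (1, 0, 2)/2.2361 = (0.4472, 0.0000, 0.8944).
r_{12} = e_1·w_2 = 0.8944.
u_2 = w_2 − 0.8944·e_1 = (-2.4000, 3.0000, 1.2000).
‖u_2‖ = 4.0249, so e_2 = (-0.5963, 0.7454, 0.2981).
r_{13} = e_1·w_3 = 1.3416; r_{23} = e_2·w_3 = 2.6833.
u_3 = w_3 − 1.3416·e_1 − 2.6833·e_2 = (2.0000, 2.0000, -1.0000).
‖u_3‖ = 3.0000, so e_3 = (0.6667, 0.6667, -0.3333).

Q = [[0.4472, -0.5963, 0.6667], [0.0000, 0.7454, 0.6667], [0.8944, 0.2981, -0.3333]], R = [[2.2361, 0.8944, 1.3416], [0.0000, 4.0249, 2.6833], [0.0000, 0.0000, 3.0000]]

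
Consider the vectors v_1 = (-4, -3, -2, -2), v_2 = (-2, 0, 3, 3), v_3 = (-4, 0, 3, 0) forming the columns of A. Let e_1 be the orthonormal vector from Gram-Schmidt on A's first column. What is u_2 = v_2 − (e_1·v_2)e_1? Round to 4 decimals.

v_1 = (-4, -3, -2, -2); ‖v_1‖ = 5.7446, so e_1 = (-0.6963, -0.5222, -0.3482, -0.3482).
e_1·v_2 = (-0.6963)·(-2) + (-0.5222)·0 + (-0.3482)·3 + (-0.3482)·3 = -0.6963.
u_2 = v_2 + 0.6963·e_1 = (-2.4848, -0.3636, 2.7576, 2.7576).

u_2 = (-2.4848, -0.3636, 2.7576, 2.7576)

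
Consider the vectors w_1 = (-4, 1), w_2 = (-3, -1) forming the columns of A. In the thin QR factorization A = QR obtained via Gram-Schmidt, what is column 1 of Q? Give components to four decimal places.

w_1 = (-4, 1); ‖w_1‖ = 4.1231, so q_1 = (-0.9701, 0.2425).

q_1 = (-0.9701, 0.2425)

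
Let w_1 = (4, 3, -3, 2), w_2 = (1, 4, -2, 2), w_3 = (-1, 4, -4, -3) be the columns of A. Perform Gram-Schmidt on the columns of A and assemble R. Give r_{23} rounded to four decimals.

w_1 = (4, 3, -3, 2); ‖w_1‖ = 6.1644, so e_1 = (0.6489, 0.4867, -0.4867, 0.3244).
e_1·w_2 = 0.6489·1 + 0.4867·4 + (-0.4867)·(-2) + 0.3244·2 = 4.2178.
u_2 = w_2 − 4.2178·e_1 = (-1.7368, 1.9474, 0.0526, 0.6316).
‖u_2‖ = 2.6852, so e_2 = (-0.6468, 0.7252, 0.0196, 0.2352).
r_{23} = e_2·w_3 = 2.7636.

r_{23} = 2.7636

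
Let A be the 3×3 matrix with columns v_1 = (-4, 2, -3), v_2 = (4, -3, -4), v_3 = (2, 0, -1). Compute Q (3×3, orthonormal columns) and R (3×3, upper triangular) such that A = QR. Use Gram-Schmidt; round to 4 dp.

v_1 = (-4, 2, -3); ‖v_1‖ = 5.3852, so e_1 = (-0.7428, 0.3714, -0.5571).
e_1·v_2 = (-0.7428)·4 + 0.3714·(-3) + (-0.5571)·(-4) = -1.8570.
u_2 = v_2 + 1.8570·e_1 = (2.6207, -2.3103, -5.0345).
‖u_2‖ = 6.1279, so e_2 = (0.4277, -0.3770, -0.8216).
e_1·v_3 = (-0.7428)·2 + 0.3714·0 + (-0.5571)·(-1) = -0.9285; e_2·v_3 = 0.4277·2 + (-0.3770)·0 + (-0.8216)·(-1) = 1.6769.
u_3 = v_3 + 0.9285·e_1 − 1.6769·e_2 = (0.5932, 0.9770, -0.1396).
‖u_3‖ = 1.1515, so e_3 = (0.5152, 0.8485, -0.1212).

Q = [[-0.7428, 0.4277, 0.5152], [0.3714, -0.3770, 0.8485], [-0.5571, -0.8216, -0.1212]], R = [[5.3852, -1.8570, -0.9285], [0.0000, 6.1279, 1.6769], [0.0000, 0.0000, 1.1515]]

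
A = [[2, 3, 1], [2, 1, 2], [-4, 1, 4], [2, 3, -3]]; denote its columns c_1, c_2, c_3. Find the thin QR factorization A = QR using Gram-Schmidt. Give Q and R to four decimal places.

c_1 = (2, 2, -4, 2); ‖c_1‖ = 5.2915, so e_1 = (0.3780, 0.3780, -0.7559, 0.3780).
e_1·c_2 = 0.3780·3 + 0.3780·1 + (-0.7559)·1 + 0.3780·3 = 1.8898.
u_2 = c_2 − 1.8898·e_1 = (2.2857, 0.2857, 2.4286, 2.2857).
‖u_2‖ = 4.0532, so e_2 = (0.5639, 0.0705, 0.5992, 0.5639).
e_1·c_3 = 0.3780·1 + 0.3780·2 + (-0.7559)·4 + 0.3780·(-3) = -3.0237; e_2·c_3 = 0.5639·1 + 0.0705·2 + 0.5992·4 + 0.5639·(-3) = 1.4098.
u_3 = c_3 + 3.0237·e_1 − 1.4098·e_2 = (1.3478, 3.0435, 0.8696, -2.6522).
‖u_3‖ = 4.3439, so e_3 = (0.3103, 0.7006, 0.2002, -0.6105).

Q = [[0.3780, 0.5639, 0.3103], [0.3780, 0.0705, 0.7006], [-0.7559, 0.5992, 0.2002], [0.3780, 0.5639, -0.6105]], R = [[5.2915, 1.8898, -3.0237], [0.0000, 4.0532, 1.4098], [0.0000, 0.0000, 4.3439]]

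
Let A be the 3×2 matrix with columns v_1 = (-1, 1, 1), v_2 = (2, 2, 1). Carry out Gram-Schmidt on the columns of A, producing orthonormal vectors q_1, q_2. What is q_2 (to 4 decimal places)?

q_2 = (0.7926, 0.5661, 0.2265)

q_1 = v_1/‖v_1‖ = (-1, 1, 1)/1.7321 = (-0.5774, 0.5774, 0.5774).
r_{12} = q_1·v_2 = 0.5774.
u_2 = v_2 − 0.5774·q_1 = (2.3333, 1.6667, 0.6667).
‖u_2‖ = 2.9439, so q_2 = (0.7926, 0.5661, 0.2265).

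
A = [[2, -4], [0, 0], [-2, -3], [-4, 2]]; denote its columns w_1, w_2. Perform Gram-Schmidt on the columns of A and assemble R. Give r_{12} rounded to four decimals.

r_{12} = -2.0412

w_1 = (2, 0, -2, -4); ‖w_1‖ = 4.8990, so q_1 = (0.4082, 0.0000, -0.4082, -0.8165).
r_{12} = q_1·w_2 = -2.0412.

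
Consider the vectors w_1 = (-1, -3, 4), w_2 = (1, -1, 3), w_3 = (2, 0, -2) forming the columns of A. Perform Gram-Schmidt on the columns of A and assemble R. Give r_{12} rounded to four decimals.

r_{12} = 2.7456

q_1 = w_1/‖w_1‖ = (-1, -3, 4)/5.0990 = (-0.1961, -0.5883, 0.7845).
r_{12} = q_1·w_2 = 2.7456.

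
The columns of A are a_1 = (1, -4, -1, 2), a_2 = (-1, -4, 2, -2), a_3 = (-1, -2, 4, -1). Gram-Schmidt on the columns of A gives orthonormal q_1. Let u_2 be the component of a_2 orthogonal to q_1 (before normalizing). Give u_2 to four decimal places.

a_1 = (1, -4, -1, 2); ‖a_1‖ = 4.6904, so q_1 = (0.2132, -0.8528, -0.2132, 0.4264).
q_1·a_2 = 0.2132·(-1) + (-0.8528)·(-4) + (-0.2132)·2 + 0.4264·(-2) = 1.9188.
u_2 = a_2 − 1.9188·q_1 = (-1.4091, -2.3636, 2.4091, -2.8182).

u_2 = (-1.4091, -2.3636, 2.4091, -2.8182)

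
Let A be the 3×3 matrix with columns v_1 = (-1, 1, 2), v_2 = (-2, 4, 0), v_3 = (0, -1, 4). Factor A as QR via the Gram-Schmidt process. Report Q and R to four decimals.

v_1 = (-1, 1, 2); ‖v_1‖ = 2.4495, so e_1 = (-0.4082, 0.4082, 0.8165).
e_1·v_2 = (-0.4082)·(-2) + 0.4082·4 + 0.8165·0 = 2.4495.
u_2 = v_2 − 2.4495·e_1 = (-1.0000, 3.0000, -2.0000).
‖u_2‖ = 3.7417, so e_2 = (-0.2673, 0.8018, -0.5345).
e_1·v_3 = (-0.4082)·0 + 0.4082·(-1) + 0.8165·4 = 2.8577; e_2·v_3 = (-0.2673)·0 + 0.8018·(-1) + (-0.5345)·4 = -2.9399.
u_3 = v_3 − 2.8577·e_1 + 2.9399·e_2 = (0.3810, 0.1905, 0.0952).
‖u_3‖ = 0.4364, so e_3 = (0.8729, 0.4364, 0.2182).

Q = [[-0.4082, -0.2673, 0.8729], [0.4082, 0.8018, 0.4364], [0.8165, -0.5345, 0.2182]], R = [[2.4495, 2.4495, 2.8577], [0.0000, 3.7417, -2.9399], [0.0000, 0.0000, 0.4364]]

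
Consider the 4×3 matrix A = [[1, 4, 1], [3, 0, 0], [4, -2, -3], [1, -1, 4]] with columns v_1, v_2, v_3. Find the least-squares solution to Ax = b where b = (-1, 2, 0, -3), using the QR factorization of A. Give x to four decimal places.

e_1 = v_1/‖v_1‖ = (1, 3, 4, 1)/5.1962 = (0.1925, 0.5774, 0.7698, 0.1925).
r_{12} = e_1·v_2 = -0.9623.
u_2 = v_2 + 0.9623·e_1 = (4.1852, 0.5556, -1.2593, -0.8148).
‖u_2‖ = 4.4804, so e_2 = (0.9341, 0.1240, -0.2811, -0.1819).
r_{13} = e_1·v_3 = -1.3472; r_{23} = e_2·v_3 = 1.0498.
u_3 = v_3 + 1.3472·e_1 − 1.0498·e_2 = (0.2786, 0.6476, -1.6679, 4.4502).
‖u_3‖ = 4.8045, so e_3 = (0.0580, 0.1348, -0.3472, 0.9263).
Qᵀb = (0.3849, -0.1405, -2.5672).
Back-substitute: x_3 = -2.5672/4.8045 = -0.5343.
x_2 = (-0.1405 − 1.0498·(-0.5343))/4.4804 = 0.0938.
x_1 = (0.3849 + 0.9623·0.0938 + 1.3472·(-0.5343))/5.1962 = -0.0471.

x = (-0.0471, 0.0938, -0.5343)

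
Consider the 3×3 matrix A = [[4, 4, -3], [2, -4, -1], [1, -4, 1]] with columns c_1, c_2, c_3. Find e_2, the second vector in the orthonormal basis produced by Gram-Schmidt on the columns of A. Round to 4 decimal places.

e_1 = c_1/‖c_1‖ = (4, 2, 1)/4.5826 = (0.8729, 0.4364, 0.2182).
r_{12} = e_1·c_2 = 0.8729.
u_2 = c_2 − 0.8729·e_1 = (3.2381, -4.3810, -4.1905).
‖u_2‖ = 6.8730, so e_2 = (0.4711, -0.6374, -0.6097).

e_2 = (0.4711, -0.6374, -0.6097)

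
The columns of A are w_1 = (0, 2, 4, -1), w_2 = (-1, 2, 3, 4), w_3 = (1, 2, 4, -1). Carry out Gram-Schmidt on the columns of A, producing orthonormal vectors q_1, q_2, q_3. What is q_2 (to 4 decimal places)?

w_1 = (0, 2, 4, -1); ‖w_1‖ = 4.5826, so q_1 = (0.0000, 0.4364, 0.8729, -0.2182).
q_1·w_2 = 0.0000·(-1) + 0.4364·2 + 0.8729·3 + (-0.2182)·4 = 2.6186.
u_2 = w_2 − 2.6186·q_1 = (-1.0000, 0.8571, 0.7143, 4.5714).
‖u_2‖ = 4.8107, so q_2 = (-0.2079, 0.1782, 0.1485, 0.9503).

q_2 = (-0.2079, 0.1782, 0.1485, 0.9503)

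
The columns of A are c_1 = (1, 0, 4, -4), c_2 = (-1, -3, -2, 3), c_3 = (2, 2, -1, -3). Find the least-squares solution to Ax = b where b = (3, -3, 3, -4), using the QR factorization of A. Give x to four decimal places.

c_1 = (1, 0, 4, -4); ‖c_1‖ = 5.7446, so q_1 = (0.1741, 0.0000, 0.6963, -0.6963).
q_1·c_2 = 0.1741·(-1) + 0.0000·(-3) + 0.6963·(-2) + (-0.6963)·3 = -3.6556.
u_2 = c_2 + 3.6556·q_1 = (-0.3636, -3.0000, 0.5455, 0.4545).
‖u_2‖ = 3.1042, so q_2 = (-0.1171, -0.9664, 0.1757, 0.1464).
q_1·c_3 = 0.1741·2 + 0.0000·2 + 0.6963·(-1) + (-0.6963)·(-3) = 1.7408; q_2·c_3 = (-0.1171)·2 + (-0.9664)·2 + 0.1757·(-1) + 0.1464·(-3) = -2.7821.
u_3 = c_3 − 1.7408·q_1 + 2.7821·q_2 = (1.3711, -0.6887, -1.7233, -1.3805).
‖u_3‖ = 2.6888, so q_3 = (0.5099, -0.2561, -0.6409, -0.5134).
Qᵀb = (5.3964, 2.4893, 2.4291).
Back-substitute: x_3 = 2.4291/2.6888 = 0.9034.
x_2 = (2.4893 + 2.7821·0.9034)/3.1042 = 1.6116.
x_1 = (5.3964 + 3.6556·1.6116 − 1.7408·0.9034)/5.7446 = 1.6912.

x = (1.6912, 1.6116, 0.9034)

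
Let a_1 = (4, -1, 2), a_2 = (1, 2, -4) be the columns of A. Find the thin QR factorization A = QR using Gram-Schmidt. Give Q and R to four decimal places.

q_1 = a_1/‖a_1‖ = (4, -1, 2)/4.5826 = (0.8729, -0.2182, 0.4364).
r_{12} = q_1·a_2 = -1.3093.
u_2 = a_2 + 1.3093·q_1 = (2.1429, 1.7143, -3.4286).
‖u_2‖ = 4.3916, so q_2 = (0.4880, 0.3904, -0.7807).

Q = [[0.8729, 0.4880], [-0.2182, 0.3904], [0.4364, -0.7807]], R = [[4.5826, -1.3093], [0.0000, 4.3916]]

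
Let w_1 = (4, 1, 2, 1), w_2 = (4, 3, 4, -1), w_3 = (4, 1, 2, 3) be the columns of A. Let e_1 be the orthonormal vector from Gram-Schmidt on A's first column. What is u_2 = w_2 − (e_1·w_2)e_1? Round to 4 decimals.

e_1 = w_1/‖w_1‖ = (4, 1, 2, 1)/4.6904 = (0.8528, 0.2132, 0.4264, 0.2132).
r_{12} = e_1·w_2 = 5.5432.
u_2 = w_2 − 5.5432·e_1 = (-0.7273, 1.8182, 1.6364, -2.1818).

u_2 = (-0.7273, 1.8182, 1.6364, -2.1818)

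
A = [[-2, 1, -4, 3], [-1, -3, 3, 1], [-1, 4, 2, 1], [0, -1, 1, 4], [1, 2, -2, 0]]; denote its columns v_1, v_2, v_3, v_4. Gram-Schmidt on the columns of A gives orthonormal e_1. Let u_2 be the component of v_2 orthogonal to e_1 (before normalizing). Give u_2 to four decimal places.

e_1 = v_1/‖v_1‖ = (-2, -1, -1, 0, 1)/2.6458 = (-0.7559, -0.3780, -0.3780, 0.0000, 0.3780).
r_{12} = e_1·v_2 = -0.3780.
u_2 = v_2 + 0.3780·e_1 = (0.7143, -3.1429, 3.8571, -1.0000, 2.1429).

u_2 = (0.7143, -3.1429, 3.8571, -1.0000, 2.1429)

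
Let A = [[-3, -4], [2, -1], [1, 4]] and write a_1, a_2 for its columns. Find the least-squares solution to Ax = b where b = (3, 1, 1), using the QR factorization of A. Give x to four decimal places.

x = (-0.2707, -0.1579)

a_1 = (-3, 2, 1); ‖a_1‖ = 3.7417, so q_1 = (-0.8018, 0.5345, 0.2673).
q_1·a_2 = (-0.8018)·(-4) + 0.5345·(-1) + 0.2673·4 = 3.7417.
u_2 = a_2 − 3.7417·q_1 = (-1.0000, -3.0000, 3.0000).
‖u_2‖ = 4.3589, so q_2 = (-0.2294, -0.6882, 0.6882).
Qᵀb = (-1.6036, -0.6882).
Back-substitute: x_2 = -0.6882/4.3589 = -0.1579.
x_1 = (-1.6036 − 3.7417·(-0.1579))/3.7417 = -0.2707.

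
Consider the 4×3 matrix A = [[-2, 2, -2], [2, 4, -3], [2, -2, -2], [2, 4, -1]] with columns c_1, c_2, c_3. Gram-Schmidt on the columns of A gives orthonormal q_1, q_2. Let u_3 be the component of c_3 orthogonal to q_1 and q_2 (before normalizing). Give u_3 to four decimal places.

u_3 = (-2.0000, -1.0000, -2.0000, 1.0000)

c_1 = (-2, 2, 2, 2); ‖c_1‖ = 4.0000, so q_1 = (-0.5000, 0.5000, 0.5000, 0.5000).
q_1·c_2 = (-0.5000)·2 + 0.5000·4 + 0.5000·(-2) + 0.5000·4 = 2.0000.
u_2 = c_2 − 2.0000·q_1 = (3.0000, 3.0000, -3.0000, 3.0000).
‖u_2‖ = 6.0000, so q_2 = (0.5000, 0.5000, -0.5000, 0.5000).
q_1·c_3 = (-0.5000)·(-2) + 0.5000·(-3) + 0.5000·(-2) + 0.5000·(-1) = -2.0000; q_2·c_3 = 0.5000·(-2) + 0.5000·(-3) + (-0.5000)·(-2) + 0.5000·(-1) = -2.0000.
u_3 = c_3 + 2.0000·q_1 + 2.0000·q_2 = (-2.0000, -1.0000, -2.0000, 1.0000).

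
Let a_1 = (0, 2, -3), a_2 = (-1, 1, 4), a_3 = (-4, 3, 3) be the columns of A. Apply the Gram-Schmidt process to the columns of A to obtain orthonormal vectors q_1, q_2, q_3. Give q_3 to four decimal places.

q_3 = (-0.9503, -0.2592, -0.1728)

a_1 = (0, 2, -3); ‖a_1‖ = 3.6056, so q_1 = (0.0000, 0.5547, -0.8321).
q_1·a_2 = 0.0000·(-1) + 0.5547·1 + (-0.8321)·4 = -2.7735.
u_2 = a_2 + 2.7735·q_1 = (-1.0000, 2.5385, 1.6923).
‖u_2‖ = 3.2106, so q_2 = (-0.3115, 0.7907, 0.5271).
q_1·a_3 = 0.0000·(-4) + 0.5547·3 + (-0.8321)·3 = -0.8321; q_2·a_3 = (-0.3115)·(-4) + 0.7907·3 + 0.5271·3 = 5.1992.
u_3 = a_3 + 0.8321·q_1 − 5.1992·q_2 = (-2.3806, -0.6493, -0.4328).
‖u_3‖ = 2.5052, so q_3 = (-0.9503, -0.2592, -0.1728).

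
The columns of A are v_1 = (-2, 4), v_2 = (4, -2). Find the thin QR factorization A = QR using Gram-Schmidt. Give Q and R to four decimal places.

v_1 = (-2, 4); ‖v_1‖ = 4.4721, so e_1 = (-0.4472, 0.8944).
e_1·v_2 = (-0.4472)·4 + 0.8944·(-2) = -3.5777.
u_2 = v_2 + 3.5777·e_1 = (2.4000, 1.2000).
‖u_2‖ = 2.6833, so e_2 = (0.8944, 0.4472).

Q = [[-0.4472, 0.8944], [0.8944, 0.4472]], R = [[4.4721, -3.5777], [0.0000, 2.6833]]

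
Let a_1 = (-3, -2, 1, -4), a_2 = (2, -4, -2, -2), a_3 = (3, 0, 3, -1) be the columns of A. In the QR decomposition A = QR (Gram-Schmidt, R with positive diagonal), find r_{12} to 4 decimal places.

a_1 = (-3, -2, 1, -4); ‖a_1‖ = 5.4772, so q_1 = (-0.5477, -0.3651, 0.1826, -0.7303).
r_{12} = q_1·a_2 = 1.4606.

r_{12} = 1.4606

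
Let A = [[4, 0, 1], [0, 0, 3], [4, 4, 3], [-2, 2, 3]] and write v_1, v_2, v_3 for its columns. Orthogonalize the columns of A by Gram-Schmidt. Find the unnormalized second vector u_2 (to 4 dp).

u_2 = (-1.3333, 0.0000, 2.6667, 2.6667)

v_1 = (4, 0, 4, -2); ‖v_1‖ = 6.0000, so e_1 = (0.6667, 0.0000, 0.6667, -0.3333).
e_1·v_2 = 0.6667·0 + 0.0000·0 + 0.6667·4 + (-0.3333)·2 = 2.0000.
u_2 = v_2 − 2.0000·e_1 = (-1.3333, 0.0000, 2.6667, 2.6667).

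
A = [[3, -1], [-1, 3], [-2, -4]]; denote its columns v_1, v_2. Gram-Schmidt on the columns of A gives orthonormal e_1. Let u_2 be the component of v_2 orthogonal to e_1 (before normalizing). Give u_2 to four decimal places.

v_1 = (3, -1, -2); ‖v_1‖ = 3.7417, so e_1 = (0.8018, -0.2673, -0.5345).
e_1·v_2 = 0.8018·(-1) + (-0.2673)·3 + (-0.5345)·(-4) = 0.5345.
u_2 = v_2 − 0.5345·e_1 = (-1.4286, 3.1429, -3.7143).

u_2 = (-1.4286, 3.1429, -3.7143)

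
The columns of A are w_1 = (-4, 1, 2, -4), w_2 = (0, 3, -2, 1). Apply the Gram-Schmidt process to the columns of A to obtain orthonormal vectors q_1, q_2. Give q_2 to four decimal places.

q_1 = w_1/‖w_1‖ = (-4, 1, 2, -4)/6.0828 = (-0.6576, 0.1644, 0.3288, -0.6576).
r_{12} = q_1·w_2 = -0.8220.
u_2 = w_2 + 0.8220·q_1 = (-0.5405, 3.1351, -1.7297, 0.4595).
‖u_2‖ = 3.6502, so q_2 = (-0.1481, 0.8589, -0.4739, 0.1259).

q_2 = (-0.1481, 0.8589, -0.4739, 0.1259)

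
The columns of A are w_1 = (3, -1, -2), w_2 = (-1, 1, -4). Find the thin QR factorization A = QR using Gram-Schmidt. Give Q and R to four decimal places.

Q = [[0.8018, -0.4523], [-0.2673, 0.3132], [-0.5345, -0.8351]], R = [[3.7417, 1.0690], [0.0000, 4.1057]]

w_1 = (3, -1, -2); ‖w_1‖ = 3.7417, so e_1 = (0.8018, -0.2673, -0.5345).
e_1·w_2 = 0.8018·(-1) + (-0.2673)·1 + (-0.5345)·(-4) = 1.0690.
u_2 = w_2 − 1.0690·e_1 = (-1.8571, 1.2857, -3.4286).
‖u_2‖ = 4.1057, so e_2 = (-0.4523, 0.3132, -0.8351).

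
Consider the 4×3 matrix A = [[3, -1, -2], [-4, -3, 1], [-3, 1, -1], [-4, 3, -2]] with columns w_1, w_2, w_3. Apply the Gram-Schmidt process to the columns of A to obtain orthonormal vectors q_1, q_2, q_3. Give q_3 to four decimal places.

q_3 = (-0.8930, -0.1317, -0.2609, -0.3423)

q_1 = w_1/‖w_1‖ = (3, -4, -3, -4)/7.0711 = (0.4243, -0.5657, -0.4243, -0.5657).
r_{12} = q_1·w_2 = -0.8485.
u_2 = w_2 + 0.8485·q_1 = (-0.6400, -3.4800, 0.6400, 2.5200).
‖u_2‖ = 4.3909, so q_2 = (-0.1458, -0.7925, 0.1458, 0.5739).
r_{13} = q_1·w_3 = 0.1414; r_{23} = q_2·w_3 = -1.7946.
u_3 = w_3 − 0.1414·q_1 + 1.7946·q_2 = (-2.3216, -0.3423, -0.6784, -0.8900).
‖u_3‖ = 2.5999, so q_3 = (-0.8930, -0.1317, -0.2609, -0.3423).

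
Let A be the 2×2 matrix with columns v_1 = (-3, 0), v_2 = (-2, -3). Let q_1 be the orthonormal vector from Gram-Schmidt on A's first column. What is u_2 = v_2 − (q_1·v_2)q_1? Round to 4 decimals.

v_1 = (-3, 0); ‖v_1‖ = 3.0000, so q_1 = (-1.0000, 0.0000).
q_1·v_2 = (-1.0000)·(-2) + 0.0000·(-3) = 2.0000.
u_2 = v_2 − 2.0000·q_1 = (0.0000, -3.0000).

u_2 = (0.0000, -3.0000)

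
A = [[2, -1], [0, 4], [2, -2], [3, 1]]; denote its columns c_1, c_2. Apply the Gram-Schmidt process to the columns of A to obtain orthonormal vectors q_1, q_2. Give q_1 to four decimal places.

q_1 = c_1/‖c_1‖ = (2, 0, 2, 3)/4.1231 = (0.4851, 0.0000, 0.4851, 0.7276).

q_1 = (0.4851, 0.0000, 0.4851, 0.7276)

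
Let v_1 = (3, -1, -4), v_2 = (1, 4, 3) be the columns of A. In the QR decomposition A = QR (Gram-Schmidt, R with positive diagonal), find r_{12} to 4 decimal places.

v_1 = (3, -1, -4); ‖v_1‖ = 5.0990, so e_1 = (0.5883, -0.1961, -0.7845).
r_{12} = e_1·v_2 = -2.5495.

r_{12} = -2.5495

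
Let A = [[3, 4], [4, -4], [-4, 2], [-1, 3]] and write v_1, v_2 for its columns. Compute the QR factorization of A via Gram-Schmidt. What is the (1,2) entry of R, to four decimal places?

e_1 = v_1/‖v_1‖ = (3, 4, -4, -1)/6.4807 = (0.4629, 0.6172, -0.6172, -0.1543).
r_{12} = e_1·v_2 = -2.3146.

r_{12} = -2.3146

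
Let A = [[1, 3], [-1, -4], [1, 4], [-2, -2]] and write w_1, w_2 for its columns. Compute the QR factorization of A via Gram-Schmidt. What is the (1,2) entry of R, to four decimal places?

q_1 = w_1/‖w_1‖ = (1, -1, 1, -2)/2.6458 = (0.3780, -0.3780, 0.3780, -0.7559).
r_{12} = q_1·w_2 = 5.6695.

r_{12} = 5.6695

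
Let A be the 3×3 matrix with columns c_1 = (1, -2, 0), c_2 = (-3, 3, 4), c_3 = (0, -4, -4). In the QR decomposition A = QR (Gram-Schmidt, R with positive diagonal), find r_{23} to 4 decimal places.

c_1 = (1, -2, 0); ‖c_1‖ = 2.2361, so e_1 = (0.4472, -0.8944, 0.0000).
e_1·c_2 = 0.4472·(-3) + (-0.8944)·3 + 0.0000·4 = -4.0249.
u_2 = c_2 + 4.0249·e_1 = (-1.2000, -0.6000, 4.0000).
‖u_2‖ = 4.2190, so e_2 = (-0.2844, -0.1422, 0.9481).
r_{23} = e_2·c_3 = -3.2235.

r_{23} = -3.2235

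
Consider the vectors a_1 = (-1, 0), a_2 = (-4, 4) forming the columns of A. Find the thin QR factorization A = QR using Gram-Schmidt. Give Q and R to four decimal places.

Q = [[-1.0000, 0.0000], [0.0000, 1.0000]], R = [[1.0000, 4.0000], [0.0000, 4.0000]]

a_1 = (-1, 0); ‖a_1‖ = 1.0000, so e_1 = (-1.0000, 0.0000).
e_1·a_2 = (-1.0000)·(-4) + 0.0000·4 = 4.0000.
u_2 = a_2 − 4.0000·e_1 = (0.0000, 4.0000).
‖u_2‖ = 4.0000, so e_2 = (0.0000, 1.0000).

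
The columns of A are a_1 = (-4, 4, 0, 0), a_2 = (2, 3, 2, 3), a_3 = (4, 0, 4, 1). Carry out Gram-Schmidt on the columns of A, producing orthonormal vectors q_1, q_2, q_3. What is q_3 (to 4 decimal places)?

q_1 = a_1/‖a_1‖ = (-4, 4, 0, 0)/5.6569 = (-0.7071, 0.7071, 0.0000, 0.0000).
r_{12} = q_1·a_2 = 0.7071.
u_2 = a_2 − 0.7071·q_1 = (2.5000, 2.5000, 2.0000, 3.0000).
‖u_2‖ = 5.0498, so q_2 = (0.4951, 0.4951, 0.3961, 0.5941).
r_{13} = q_1·a_3 = -2.8284; r_{23} = q_2·a_3 = 4.1586.
u_3 = a_3 + 2.8284·q_1 − 4.1586·q_2 = (-0.0588, -0.0588, 2.3529, -1.4706).
‖u_3‖ = 2.7759, so q_3 = (-0.0212, -0.0212, 0.8476, -0.5298).

q_3 = (-0.0212, -0.0212, 0.8476, -0.5298)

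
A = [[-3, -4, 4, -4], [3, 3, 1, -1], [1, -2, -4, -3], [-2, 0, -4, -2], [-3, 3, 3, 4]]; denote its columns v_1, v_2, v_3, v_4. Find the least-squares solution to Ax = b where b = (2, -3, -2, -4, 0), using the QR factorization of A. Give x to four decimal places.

v_1 = (-3, 3, 1, -2, -3); ‖v_1‖ = 5.6569, so e_1 = (-0.5303, 0.5303, 0.1768, -0.3536, -0.5303).
e_1·v_2 = (-0.5303)·(-4) + 0.5303·3 + 0.1768·(-2) + (-0.3536)·0 + (-0.5303)·3 = 1.7678.
u_2 = v_2 − 1.7678·e_1 = (-3.0625, 2.0625, -2.3125, 0.6250, 3.9375).
‖u_2‖ = 5.9055, so e_2 = (-0.5186, 0.3493, -0.3916, 0.1058, 0.6668).
e_1·v_3 = (-0.5303)·4 + 0.5303·1 + 0.1768·(-4) + (-0.3536)·(-4) + (-0.5303)·3 = -2.4749; e_2·v_3 = (-0.5186)·4 + 0.3493·1 + (-0.3916)·(-4) + 0.1058·(-4) + 0.6668·3 = 1.4182.
u_3 = v_3 + 2.4749·e_1 − 1.4182·e_2 = (3.4229, 1.8172, -3.0072, -5.0251, 0.7419).
‖u_3‖ = 7.0614, so e_3 = (0.4847, 0.2573, -0.4259, -0.7116, 0.1051).
e_1·v_4 = (-0.5303)·(-4) + 0.5303·(-1) + 0.1768·(-3) + (-0.3536)·(-2) + (-0.5303)·4 = -0.3536; e_2·v_4 = (-0.5186)·(-4) + 0.3493·(-1) + (-0.3916)·(-3) + 0.1058·(-2) + 0.6668·4 = 5.3552; e_3·v_4 = 0.4847·(-4) + 0.2573·(-1) + (-0.4259)·(-3) + (-0.7116)·(-2) + 0.1051·4 = 0.9248.
u_4 = v_4 + 0.3536·e_1 − 5.3552·e_2 − 0.9248·e_3 = (-1.8587, -2.9208, -0.4467, -2.0336, 0.1448).
‖u_4‖ = 4.0425, so e_4 = (-0.4598, -0.7225, -0.1105, -0.5031, 0.0358).
Qᵀb = (-1.5910, -1.7251, 3.8957, 3.4812).
Back-substitute: x_4 = 3.4812/4.0425 = 0.8612.
x_3 = (3.8957 − 0.9248·0.8612)/7.0614 = 0.4389.
x_2 = (-1.7251 − 1.4182·0.4389 − 5.3552·0.8612)/5.9055 = -1.1784.
x_1 = (-1.5910 − 1.7678·(-1.1784) + 2.4749·0.4389 + 0.3536·0.8612)/5.6569 = 0.3328.

x = (0.3328, -1.1784, 0.4389, 0.8612)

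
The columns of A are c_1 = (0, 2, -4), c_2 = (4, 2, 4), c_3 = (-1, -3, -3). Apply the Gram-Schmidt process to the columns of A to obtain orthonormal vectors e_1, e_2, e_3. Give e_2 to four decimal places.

e_2 = (0.7454, 0.5963, 0.2981)

c_1 = (0, 2, -4); ‖c_1‖ = 4.4721, so e_1 = (0.0000, 0.4472, -0.8944).
e_1·c_2 = 0.0000·4 + 0.4472·2 + (-0.8944)·4 = -2.6833.
u_2 = c_2 + 2.6833·e_1 = (4.0000, 3.2000, 1.6000).
‖u_2‖ = 5.3666, so e_2 = (0.7454, 0.5963, 0.2981).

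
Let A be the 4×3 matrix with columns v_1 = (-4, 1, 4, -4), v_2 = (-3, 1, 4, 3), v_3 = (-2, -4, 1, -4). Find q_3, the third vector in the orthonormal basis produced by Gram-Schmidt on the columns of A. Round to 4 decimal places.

v_1 = (-4, 1, 4, -4); ‖v_1‖ = 7.0000, so q_1 = (-0.5714, 0.1429, 0.5714, -0.5714).
q_1·v_2 = (-0.5714)·(-3) + 0.1429·1 + 0.5714·4 + (-0.5714)·3 = 2.4286.
u_2 = v_2 − 2.4286·q_1 = (-1.6122, 0.6531, 2.6122, 4.3878).
‖u_2‖ = 5.3946, so q_2 = (-0.2989, 0.1211, 0.4842, 0.8134).
q_1·v_3 = (-0.5714)·(-2) + 0.1429·(-4) + 0.5714·1 + (-0.5714)·(-4) = 3.4286; q_2·v_3 = (-0.2989)·(-2) + 0.1211·(-4) + 0.4842·1 + 0.8134·(-4) = -2.6557.
u_3 = v_3 − 3.4286·q_1 + 2.6557·q_2 = (-0.8345, -4.1683, 0.3268, 0.1192).
‖u_3‖ = 4.2652, so q_3 = (-0.1957, -0.9773, 0.0766, 0.0280).

q_3 = (-0.1957, -0.9773, 0.0766, 0.0280)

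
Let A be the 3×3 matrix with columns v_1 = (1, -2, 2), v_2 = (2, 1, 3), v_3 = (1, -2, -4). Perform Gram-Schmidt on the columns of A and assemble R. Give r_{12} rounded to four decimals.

r_{12} = 2.0000

v_1 = (1, -2, 2); ‖v_1‖ = 3.0000, so e_1 = (0.3333, -0.6667, 0.6667).
r_{12} = e_1·v_2 = 2.0000.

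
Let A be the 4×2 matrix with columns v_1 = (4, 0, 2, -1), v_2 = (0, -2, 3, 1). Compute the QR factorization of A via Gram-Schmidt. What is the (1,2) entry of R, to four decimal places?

r_{12} = 1.0911

q_1 = v_1/‖v_1‖ = (4, 0, 2, -1)/4.5826 = (0.8729, 0.0000, 0.4364, -0.2182).
r_{12} = q_1·v_2 = 1.0911.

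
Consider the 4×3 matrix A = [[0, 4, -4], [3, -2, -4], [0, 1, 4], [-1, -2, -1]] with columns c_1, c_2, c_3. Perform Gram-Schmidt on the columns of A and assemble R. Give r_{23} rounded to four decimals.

c_1 = (0, 3, 0, -1); ‖c_1‖ = 3.1623, so q_1 = (0.0000, 0.9487, 0.0000, -0.3162).
q_1·c_2 = 0.0000·4 + 0.9487·(-2) + 0.0000·1 + (-0.3162)·(-2) = -1.2649.
u_2 = c_2 + 1.2649·q_1 = (4.0000, -0.8000, 1.0000, -2.4000).
‖u_2‖ = 4.8374, so q_2 = (0.8269, -0.1654, 0.2067, -0.4961).
r_{23} = q_2·c_3 = -1.3230.

r_{23} = -1.3230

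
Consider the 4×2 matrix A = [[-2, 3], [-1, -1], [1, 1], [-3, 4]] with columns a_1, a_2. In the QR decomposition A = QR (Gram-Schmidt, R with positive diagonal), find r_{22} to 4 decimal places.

a_1 = (-2, -1, 1, -3); ‖a_1‖ = 3.8730, so e_1 = (-0.5164, -0.2582, 0.2582, -0.7746).
e_1·a_2 = (-0.5164)·3 + (-0.2582)·(-1) + 0.2582·1 + (-0.7746)·4 = -4.1312.
u_2 = a_2 + 4.1312·e_1 = (0.8667, -2.0667, 2.0667, 0.8000).
r_{22} = ‖u_2‖ = 3.1517.

r_{22} = 3.1517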